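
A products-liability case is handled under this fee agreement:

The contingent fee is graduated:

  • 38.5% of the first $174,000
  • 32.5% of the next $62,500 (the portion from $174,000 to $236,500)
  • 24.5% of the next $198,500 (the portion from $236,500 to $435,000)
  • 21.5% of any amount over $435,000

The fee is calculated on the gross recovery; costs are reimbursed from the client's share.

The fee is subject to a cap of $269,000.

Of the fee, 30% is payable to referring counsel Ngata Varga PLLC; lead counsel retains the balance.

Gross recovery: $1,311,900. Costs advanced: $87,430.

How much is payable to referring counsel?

Fee base is the gross recovery, $1,311,900; costs are reimbursed separately.
First $174,000 at 38.5% = $66,990.00
Next $62,500 at 32.5% = $20,312.50
Next $198,500 at 24.5% = $48,632.50
Remaining $876,900 at 21.5% = $188,533.50
Fee: $66,990.00 + $20,312.50 + $48,632.50 + $188,533.50 = $324,468.50
$324,468.50 exceeds the $269,000 cap, so the fee is capped at $269,000.00.
Referral share: 30% of $269,000.00 = $80,700.00; lead counsel retains $269,000.00 − $80,700.00 = $188,300.00.

$80,700.00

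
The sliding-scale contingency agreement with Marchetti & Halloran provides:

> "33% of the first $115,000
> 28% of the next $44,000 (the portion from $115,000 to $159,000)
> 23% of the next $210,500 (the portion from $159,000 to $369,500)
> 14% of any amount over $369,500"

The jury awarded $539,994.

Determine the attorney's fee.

First $115,000 at 33% = $37,950.00
Next $44,000 at 28% = $12,320.00
Next $210,500 at 23% = $48,415.00
Remaining $170,494 at 14% = $23,869.16
Fee: $37,950.00 + $12,320.00 + $48,415.00 + $23,869.16 = $122,554.16

$122,554.16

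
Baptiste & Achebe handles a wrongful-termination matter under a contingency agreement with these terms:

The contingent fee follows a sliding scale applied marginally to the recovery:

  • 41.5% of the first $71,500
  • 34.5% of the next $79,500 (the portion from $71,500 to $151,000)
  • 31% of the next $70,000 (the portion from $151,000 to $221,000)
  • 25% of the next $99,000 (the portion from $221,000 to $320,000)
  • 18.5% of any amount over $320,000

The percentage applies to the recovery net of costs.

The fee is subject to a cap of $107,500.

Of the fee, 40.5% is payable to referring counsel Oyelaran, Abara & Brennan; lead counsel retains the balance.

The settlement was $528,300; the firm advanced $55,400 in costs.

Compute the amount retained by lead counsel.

$63,962.50

Fee base (net of costs): $528,300 − $55,400 = $472,900
First $71,500 at 41.5% = $29,672.50
Next $79,500 at 34.5% = $27,427.50
Next $70,000 at 31% = $21,700.00
Next $99,000 at 25% = $24,750.00
Remaining $152,900 at 18.5% = $28,286.50
Fee: $29,672.50 + $27,427.50 + $21,700.00 + $24,750.00 + $28,286.50 = $131,836.50
$131,836.50 exceeds the $107,500 cap, so the fee is capped at $107,500.00.
Referral share: 40.5% of $107,500.00 = $43,537.50; lead counsel retains $107,500.00 − $43,537.50 = $63,962.50.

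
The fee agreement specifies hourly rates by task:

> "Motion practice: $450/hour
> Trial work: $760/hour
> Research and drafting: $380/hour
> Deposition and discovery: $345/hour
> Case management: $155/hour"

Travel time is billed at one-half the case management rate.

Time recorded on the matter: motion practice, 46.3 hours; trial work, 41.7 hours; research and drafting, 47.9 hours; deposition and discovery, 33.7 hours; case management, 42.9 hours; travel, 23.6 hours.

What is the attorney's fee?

Motion practice: 46.3 × $450 = $20,835.00
Trial work: 41.7 × $760 = $31,692.00
Research and drafting: 47.9 × $380 = $18,202.00
Deposition and discovery: 33.7 × $345 = $11,626.50
Case management: 42.9 × $155 = $6,649.50
Subtotal: $20,835.00 + $31,692.00 + $18,202.00 + $11,626.50 + $6,649.50 = $89,005.00
Travel: 23.6 × ($155 ÷ 2) = 23.6 × $77.50 = $1,829.00
Total: $89,005.00 + $1,829.00 = $90,834.00

$90,834.00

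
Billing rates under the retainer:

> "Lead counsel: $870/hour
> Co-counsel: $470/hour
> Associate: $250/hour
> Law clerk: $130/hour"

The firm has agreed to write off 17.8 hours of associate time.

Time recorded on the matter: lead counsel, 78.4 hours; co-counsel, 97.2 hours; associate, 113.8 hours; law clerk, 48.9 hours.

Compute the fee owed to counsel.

$144,249.00

Lead counsel: 78.4 × $870 = $68,208.00
Co-counsel: 97.2 × $470 = $45,684.00
Associate: 113.8 × $250 = $28,450.00
Law clerk: 48.9 × $130 = $6,357.00
Subtotal: $148,699.00
Write-off: 17.8 × $250 = $4,450.00
Total: $148,699.00 − $4,450.00 = $144,249.00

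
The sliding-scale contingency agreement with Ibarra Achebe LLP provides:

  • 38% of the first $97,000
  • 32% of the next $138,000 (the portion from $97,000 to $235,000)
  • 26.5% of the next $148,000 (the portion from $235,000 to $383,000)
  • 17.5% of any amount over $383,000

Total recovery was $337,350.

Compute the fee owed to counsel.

First $97,000 at 38% = $36,860.00
Next $138,000 at 32% = $44,160.00
Remaining $102,350 at 26.5% = $27,122.75
Fee: $36,860.00 + $44,160.00 + $27,122.75 = $108,142.75

$108,142.75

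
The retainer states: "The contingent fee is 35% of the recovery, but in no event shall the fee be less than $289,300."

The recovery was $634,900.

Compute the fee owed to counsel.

35% of $634,900 = $222,215.00
That is below the $289,300 minimum, so the minimum applies.

$289,300.00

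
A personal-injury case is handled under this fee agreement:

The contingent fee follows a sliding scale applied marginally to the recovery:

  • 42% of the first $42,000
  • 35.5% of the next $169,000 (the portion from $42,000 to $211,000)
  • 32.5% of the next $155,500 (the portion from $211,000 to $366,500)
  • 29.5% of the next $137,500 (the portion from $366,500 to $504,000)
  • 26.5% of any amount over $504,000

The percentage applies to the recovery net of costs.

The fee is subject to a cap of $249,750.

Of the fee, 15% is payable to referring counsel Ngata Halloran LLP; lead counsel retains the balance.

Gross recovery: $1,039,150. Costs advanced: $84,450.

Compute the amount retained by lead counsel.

Fee base (net of costs): $1,039,150 − $84,450 = $954,700
First $42,000 at 42% = $17,640.00
Next $169,000 at 35.5% = $59,995.00
Next $155,500 at 32.5% = $50,537.50
Next $137,500 at 29.5% = $40,562.50
Remaining $450,700 at 26.5% = $119,435.50
Fee: $17,640.00 + $59,995.00 + $50,537.50 + $40,562.50 + $119,435.50 = $288,170.50
$288,170.50 exceeds the $249,750 cap, so the fee is capped at $249,750.00.
Referral share: 15% of $249,750.00 = $37,462.50; lead counsel retains $249,750.00 − $37,462.50 = $212,287.50.

$212,287.50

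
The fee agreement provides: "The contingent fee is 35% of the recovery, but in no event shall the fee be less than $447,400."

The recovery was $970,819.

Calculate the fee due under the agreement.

$447,400.00

35% of $970,819 = $339,786.65
That is below the $447,400 minimum, so the minimum applies.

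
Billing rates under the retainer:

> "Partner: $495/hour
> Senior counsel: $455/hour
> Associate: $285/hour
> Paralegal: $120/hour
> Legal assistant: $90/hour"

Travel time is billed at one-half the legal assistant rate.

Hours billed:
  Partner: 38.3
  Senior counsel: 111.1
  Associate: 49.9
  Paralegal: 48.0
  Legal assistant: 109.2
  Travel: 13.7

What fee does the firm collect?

$99,935.00

Partner: 38.3 × $495 = $18,958.50
Senior counsel: 111.1 × $455 = $50,550.50
Associate: 49.9 × $285 = $14,221.50
Paralegal: 48.0 × $120 = $5,760.00
Legal assistant: 109.2 × $90 = $9,828.00
Subtotal: $18,958.50 + $50,550.50 + $14,221.50 + $5,760.00 + $9,828.00 = $99,318.50
Travel: 13.7 × ($90 ÷ 2) = 13.7 × $45.00 = $616.50
Total: $99,318.50 + $616.50 = $99,935.00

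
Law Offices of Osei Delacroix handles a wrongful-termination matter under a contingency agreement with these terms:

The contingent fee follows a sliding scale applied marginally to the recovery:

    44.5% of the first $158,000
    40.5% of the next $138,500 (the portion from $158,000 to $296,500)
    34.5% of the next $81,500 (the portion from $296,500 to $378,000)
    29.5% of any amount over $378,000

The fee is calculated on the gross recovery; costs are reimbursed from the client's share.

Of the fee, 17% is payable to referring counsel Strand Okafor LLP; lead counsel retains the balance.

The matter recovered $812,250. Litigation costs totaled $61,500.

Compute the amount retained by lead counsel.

Fee base is the gross recovery, $812,250; costs are reimbursed separately.
First $158,000 at 44.5% = $70,310.00
Next $138,500 at 40.5% = $56,092.50
Next $81,500 at 34.5% = $28,117.50
Remaining $434,250 at 29.5% = $128,103.75
Fee: $70,310.00 + $56,092.50 + $28,117.50 + $128,103.75 = $282,623.75
Referral share: 17% of $282,623.75 = $48,046.04; lead counsel retains $282,623.75 − $48,046.04 = $234,577.71.

$234,577.71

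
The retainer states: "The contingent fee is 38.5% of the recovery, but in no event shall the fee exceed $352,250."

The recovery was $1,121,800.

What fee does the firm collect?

$352,250.00

38.5% of $1,121,800 = $431,893.00
That exceeds the $352,250 cap, so the fee is capped at $352,250.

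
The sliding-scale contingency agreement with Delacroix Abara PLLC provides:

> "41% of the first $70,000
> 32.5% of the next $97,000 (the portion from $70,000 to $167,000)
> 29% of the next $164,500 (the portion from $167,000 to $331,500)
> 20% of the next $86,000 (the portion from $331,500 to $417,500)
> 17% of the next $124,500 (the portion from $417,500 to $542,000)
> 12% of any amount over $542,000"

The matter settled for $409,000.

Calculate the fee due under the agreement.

First $70,000 at 41% = $28,700.00
Next $97,000 at 32.5% = $31,525.00
Next $164,500 at 29% = $47,705.00
Remaining $77,500 at 20% = $15,500.00
Fee: $28,700.00 + $31,525.00 + $47,705.00 + $15,500.00 = $123,430.00

$123,430.00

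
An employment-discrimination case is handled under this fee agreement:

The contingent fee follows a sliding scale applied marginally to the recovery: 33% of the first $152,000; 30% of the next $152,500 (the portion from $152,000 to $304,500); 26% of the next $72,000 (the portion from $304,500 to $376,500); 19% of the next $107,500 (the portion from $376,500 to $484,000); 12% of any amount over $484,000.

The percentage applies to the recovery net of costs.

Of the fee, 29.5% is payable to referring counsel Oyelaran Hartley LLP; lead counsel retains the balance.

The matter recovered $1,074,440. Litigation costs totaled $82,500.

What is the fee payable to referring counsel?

$57,822.30

Fee base (net of costs): $1,074,440 − $82,500 = $991,940
First $152,000 at 33% = $50,160.00
Next $152,500 at 30% = $45,750.00
Next $72,000 at 26% = $18,720.00
Next $107,500 at 19% = $20,425.00
Remaining $507,940 at 12% = $60,952.80
Fee: $50,160.00 + $45,750.00 + $18,720.00 + $20,425.00 + $60,952.80 = $196,007.80
Referral share: 29.5% of $196,007.80 = $57,822.30; lead counsel retains $196,007.80 − $57,822.30 = $138,185.50.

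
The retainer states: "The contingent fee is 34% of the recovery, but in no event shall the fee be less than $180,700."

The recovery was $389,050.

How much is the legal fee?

34% of $389,050 = $132,277.00
That is below the $180,700 minimum, so the minimum applies.

$180,700.00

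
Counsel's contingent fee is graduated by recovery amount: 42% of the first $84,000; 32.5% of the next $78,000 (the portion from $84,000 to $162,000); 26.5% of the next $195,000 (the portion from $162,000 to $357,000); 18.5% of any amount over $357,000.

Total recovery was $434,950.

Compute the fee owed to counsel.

First $84,000 at 42% = $35,280.00
Next $78,000 at 32.5% = $25,350.00
Next $195,000 at 26.5% = $51,675.00
Remaining $77,950 at 18.5% = $14,420.75
Fee: $35,280.00 + $25,350.00 + $51,675.00 + $14,420.75 = $126,725.75

$126,725.75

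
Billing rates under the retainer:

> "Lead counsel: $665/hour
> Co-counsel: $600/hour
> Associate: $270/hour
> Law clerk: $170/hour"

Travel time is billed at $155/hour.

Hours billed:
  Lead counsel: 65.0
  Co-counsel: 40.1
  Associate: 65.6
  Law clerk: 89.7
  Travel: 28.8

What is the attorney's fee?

$104,710.00

Lead counsel: 65.0 × $665 = $43,225.00
Co-counsel: 40.1 × $600 = $24,060.00
Associate: 65.6 × $270 = $17,712.00
Law clerk: 89.7 × $170 = $15,249.00
Subtotal: $43,225.00 + $24,060.00 + $17,712.00 + $15,249.00 = $100,246.00
Travel: 28.8 × $155 = $4,464.00
Total: $100,246.00 + $4,464.00 = $104,710.00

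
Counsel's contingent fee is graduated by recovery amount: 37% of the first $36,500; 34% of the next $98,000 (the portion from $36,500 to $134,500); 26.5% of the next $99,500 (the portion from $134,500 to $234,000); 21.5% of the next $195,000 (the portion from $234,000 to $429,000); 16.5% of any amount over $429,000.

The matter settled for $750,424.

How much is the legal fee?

$168,152.46

First $36,500 at 37% = $13,505.00
Next $98,000 at 34% = $33,320.00
Next $99,500 at 26.5% = $26,367.50
Next $195,000 at 21.5% = $41,925.00
Remaining $321,424 at 16.5% = $53,034.96
Fee: $13,505.00 + $33,320.00 + $26,367.50 + $41,925.00 + $53,034.96 = $168,152.46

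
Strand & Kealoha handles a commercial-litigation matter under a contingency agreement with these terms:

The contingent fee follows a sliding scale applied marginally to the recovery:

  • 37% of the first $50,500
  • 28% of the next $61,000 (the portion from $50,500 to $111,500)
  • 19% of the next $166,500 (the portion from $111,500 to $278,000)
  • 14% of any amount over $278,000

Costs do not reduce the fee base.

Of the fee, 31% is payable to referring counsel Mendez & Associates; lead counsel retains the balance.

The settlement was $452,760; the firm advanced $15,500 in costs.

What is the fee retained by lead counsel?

Fee base is the gross recovery, $452,760; costs are reimbursed separately.
First $50,500 at 37% = $18,685.00
Next $61,000 at 28% = $17,080.00
Next $166,500 at 19% = $31,635.00
Remaining $174,760 at 14% = $24,466.40
Fee: $18,685.00 + $17,080.00 + $31,635.00 + $24,466.40 = $91,866.40
Referral share: 31% of $91,866.40 = $28,478.58; lead counsel retains $91,866.40 − $28,478.58 = $63,387.82.

$63,387.82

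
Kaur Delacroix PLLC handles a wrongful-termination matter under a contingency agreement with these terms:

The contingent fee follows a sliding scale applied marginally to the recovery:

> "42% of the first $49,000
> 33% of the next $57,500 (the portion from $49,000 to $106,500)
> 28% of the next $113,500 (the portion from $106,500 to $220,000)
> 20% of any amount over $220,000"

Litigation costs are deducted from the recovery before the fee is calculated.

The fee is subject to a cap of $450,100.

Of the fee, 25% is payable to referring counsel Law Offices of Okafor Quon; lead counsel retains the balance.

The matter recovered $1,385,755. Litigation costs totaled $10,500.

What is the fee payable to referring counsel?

$75,596.50

Fee base (net of costs): $1,385,755 − $10,500 = $1,375,255
First $49,000 at 42% = $20,580.00
Next $57,500 at 33% = $18,975.00
Next $113,500 at 28% = $31,780.00
Remaining $1,155,255 at 20% = $231,051.00
Fee: $20,580.00 + $18,975.00 + $31,780.00 + $231,051.00 = $302,386.00
$302,386.00 is under the $450,100 cap.
Referral share: 25% of $302,386.00 = $75,596.50; lead counsel retains $302,386.00 − $75,596.50 = $226,789.50.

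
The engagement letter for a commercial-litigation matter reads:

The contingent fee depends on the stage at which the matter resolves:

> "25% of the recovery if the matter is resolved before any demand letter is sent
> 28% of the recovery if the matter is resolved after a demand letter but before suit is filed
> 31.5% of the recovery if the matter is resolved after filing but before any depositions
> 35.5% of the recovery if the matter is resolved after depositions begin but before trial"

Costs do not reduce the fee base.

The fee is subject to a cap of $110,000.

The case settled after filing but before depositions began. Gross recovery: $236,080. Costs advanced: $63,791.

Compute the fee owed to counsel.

$74,365.20

Fee base is the gross recovery, $236,080; costs are reimbursed separately.
The matter settled after filing but before depositions began, so the 31.5% rate applies.
$236,080 × 31.5% = $74,365.20
$74,365.20 is under the $110,000 cap.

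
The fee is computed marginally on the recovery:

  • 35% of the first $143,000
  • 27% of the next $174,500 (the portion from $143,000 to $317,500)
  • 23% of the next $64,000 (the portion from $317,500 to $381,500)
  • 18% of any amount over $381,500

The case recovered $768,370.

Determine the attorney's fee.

$181,521.60

First $143,000 at 35% = $50,050.00
Next $174,500 at 27% = $47,115.00
Next $64,000 at 23% = $14,720.00
Remaining $386,870 at 18% = $69,636.60
Fee: $50,050.00 + $47,115.00 + $14,720.00 + $69,636.60 = $181,521.60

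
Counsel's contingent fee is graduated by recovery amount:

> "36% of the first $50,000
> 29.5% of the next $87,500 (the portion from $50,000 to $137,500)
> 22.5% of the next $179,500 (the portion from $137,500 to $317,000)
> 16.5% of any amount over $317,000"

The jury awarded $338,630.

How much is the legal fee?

First $50,000 at 36% = $18,000.00
Next $87,500 at 29.5% = $25,812.50
Next $179,500 at 22.5% = $40,387.50
Remaining $21,630 at 16.5% = $3,568.95
Fee: $18,000.00 + $25,812.50 + $40,387.50 + $3,568.95 = $87,768.95

$87,768.95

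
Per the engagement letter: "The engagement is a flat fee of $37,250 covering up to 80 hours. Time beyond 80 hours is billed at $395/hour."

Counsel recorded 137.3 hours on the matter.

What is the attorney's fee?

Flat fee: $37,250.00
Excess hours: 137.3 − 80 = 57.3
Overrun: 57.3 × $395 = $22,633.50
Total: $37,250.00 + $22,633.50 = $59,883.50

$59,883.50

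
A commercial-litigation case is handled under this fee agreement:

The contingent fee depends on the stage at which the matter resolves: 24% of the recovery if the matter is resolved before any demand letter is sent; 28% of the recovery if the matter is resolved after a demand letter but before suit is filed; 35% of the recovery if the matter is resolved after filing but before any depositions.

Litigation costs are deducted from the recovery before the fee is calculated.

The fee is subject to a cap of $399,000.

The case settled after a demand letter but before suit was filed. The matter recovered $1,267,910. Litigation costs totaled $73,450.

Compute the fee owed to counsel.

Fee base (net of costs): $1,267,910 − $73,450 = $1,194,460
The matter settled after a demand letter but before suit was filed, so the 28% rate applies.
$1,194,460 × 28% = $334,448.80
$334,448.80 is under the $399,000 cap.

$334,448.80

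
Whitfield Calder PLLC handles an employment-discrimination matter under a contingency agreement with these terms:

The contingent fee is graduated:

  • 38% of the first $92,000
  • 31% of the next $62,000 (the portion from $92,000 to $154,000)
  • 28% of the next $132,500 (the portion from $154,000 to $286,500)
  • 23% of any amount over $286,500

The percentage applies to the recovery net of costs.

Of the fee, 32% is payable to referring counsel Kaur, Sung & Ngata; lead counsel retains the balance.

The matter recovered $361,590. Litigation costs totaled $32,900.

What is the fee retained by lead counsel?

$68,668.92

Fee base (net of costs): $361,590 − $32,900 = $328,690
First $92,000 at 38% = $34,960.00
Next $62,000 at 31% = $19,220.00
Next $132,500 at 28% = $37,100.00
Remaining $42,190 at 23% = $9,703.70
Fee: $34,960.00 + $19,220.00 + $37,100.00 + $9,703.70 = $100,983.70
Referral share: 32% of $100,983.70 = $32,314.78; lead counsel retains $100,983.70 − $32,314.78 = $68,668.92.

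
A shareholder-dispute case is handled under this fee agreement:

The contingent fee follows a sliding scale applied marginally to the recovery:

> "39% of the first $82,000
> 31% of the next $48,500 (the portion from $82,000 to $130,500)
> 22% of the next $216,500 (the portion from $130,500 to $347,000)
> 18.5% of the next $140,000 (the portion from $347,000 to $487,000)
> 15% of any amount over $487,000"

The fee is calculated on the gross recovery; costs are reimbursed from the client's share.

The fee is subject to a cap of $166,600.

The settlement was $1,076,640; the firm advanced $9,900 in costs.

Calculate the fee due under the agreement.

Fee base is the gross recovery, $1,076,640; costs are reimbursed separately.
First $82,000 at 39% = $31,980.00
Next $48,500 at 31% = $15,035.00
Next $216,500 at 22% = $47,630.00
Next $140,000 at 18.5% = $25,900.00
Remaining $589,640 at 15% = $88,446.00
Fee: $31,980.00 + $15,035.00 + $47,630.00 + $25,900.00 + $88,446.00 = $208,991.00
$208,991.00 exceeds the $166,600 cap, so the fee is capped at $166,600.00.

$166,600.00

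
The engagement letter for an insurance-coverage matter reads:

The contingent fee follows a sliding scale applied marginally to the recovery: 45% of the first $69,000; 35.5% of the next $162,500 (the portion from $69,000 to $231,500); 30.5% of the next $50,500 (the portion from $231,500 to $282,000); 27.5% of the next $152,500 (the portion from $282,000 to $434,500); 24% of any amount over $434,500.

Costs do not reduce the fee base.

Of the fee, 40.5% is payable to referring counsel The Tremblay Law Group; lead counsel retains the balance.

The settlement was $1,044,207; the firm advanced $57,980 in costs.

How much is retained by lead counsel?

$173,982.27

Fee base is the gross recovery, $1,044,207; costs are reimbursed separately.
First $69,000 at 45% = $31,050.00
Next $162,500 at 35.5% = $57,687.50
Next $50,500 at 30.5% = $15,402.50
Next $152,500 at 27.5% = $41,937.50
Remaining $609,707 at 24% = $146,329.68
Fee: $31,050.00 + $57,687.50 + $15,402.50 + $41,937.50 + $146,329.68 = $292,407.18
Referral share: 40.5% of $292,407.18 = $118,424.91; lead counsel retains $292,407.18 − $118,424.91 = $173,982.27.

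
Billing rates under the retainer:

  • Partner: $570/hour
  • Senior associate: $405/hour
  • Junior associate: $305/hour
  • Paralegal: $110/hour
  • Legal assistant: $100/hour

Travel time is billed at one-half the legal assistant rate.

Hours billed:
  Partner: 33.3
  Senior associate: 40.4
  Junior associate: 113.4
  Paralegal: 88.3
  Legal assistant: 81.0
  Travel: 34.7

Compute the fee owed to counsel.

Partner: 33.3 × $570 = $18,981.00
Senior associate: 40.4 × $405 = $16,362.00
Junior associate: 113.4 × $305 = $34,587.00
Paralegal: 88.3 × $110 = $9,713.00
Legal assistant: 81.0 × $100 = $8,100.00
Subtotal: $18,981.00 + $16,362.00 + $34,587.00 + $9,713.00 + $8,100.00 = $87,743.00
Travel: 34.7 × ($100 ÷ 2) = 34.7 × $50.00 = $1,735.00
Total: $87,743.00 + $1,735.00 = $89,478.00

$89,478.00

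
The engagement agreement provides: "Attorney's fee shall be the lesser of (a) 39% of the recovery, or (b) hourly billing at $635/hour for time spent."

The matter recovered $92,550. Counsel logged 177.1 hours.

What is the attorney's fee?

(a) 39% of $92,550 = $36,094.50
(b) 177.1 × $635 = $112,458.50
The lesser is (a): $36,094.50.

$36,094.50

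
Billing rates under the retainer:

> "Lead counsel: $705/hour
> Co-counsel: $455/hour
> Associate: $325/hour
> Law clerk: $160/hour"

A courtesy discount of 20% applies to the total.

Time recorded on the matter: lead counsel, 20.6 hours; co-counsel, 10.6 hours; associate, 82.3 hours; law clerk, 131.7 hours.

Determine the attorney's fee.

$53,732.40

Lead counsel: 20.6 × $705 = $14,523.00
Co-counsel: 10.6 × $455 = $4,823.00
Associate: 82.3 × $325 = $26,747.50
Law clerk: 131.7 × $160 = $21,072.00
Subtotal: $67,165.50
Less 20% discount: −$13,433.10
Total: $67,165.50 − $13,433.10 = $53,732.40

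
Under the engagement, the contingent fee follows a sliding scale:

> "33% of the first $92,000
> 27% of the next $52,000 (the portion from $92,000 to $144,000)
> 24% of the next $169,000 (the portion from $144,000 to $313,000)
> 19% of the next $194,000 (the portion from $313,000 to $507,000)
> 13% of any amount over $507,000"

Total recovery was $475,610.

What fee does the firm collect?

First $92,000 at 33% = $30,360.00
Next $52,000 at 27% = $14,040.00
Next $169,000 at 24% = $40,560.00
Remaining $162,610 at 19% = $30,895.90
Fee: $30,360.00 + $14,040.00 + $40,560.00 + $30,895.90 = $115,855.90

$115,855.90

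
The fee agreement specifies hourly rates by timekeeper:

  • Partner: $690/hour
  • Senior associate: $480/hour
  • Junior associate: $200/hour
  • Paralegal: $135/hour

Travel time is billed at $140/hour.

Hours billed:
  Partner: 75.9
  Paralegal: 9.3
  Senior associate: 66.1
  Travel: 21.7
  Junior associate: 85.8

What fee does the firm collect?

Partner: 75.9 × $690 = $52,371.00
Senior associate: 66.1 × $480 = $31,728.00
Junior associate: 85.8 × $200 = $17,160.00
Paralegal: 9.3 × $135 = $1,255.50
Subtotal: $52,371.00 + $31,728.00 + $17,160.00 + $1,255.50 = $102,514.50
Travel: 21.7 × $140 = $3,038.00
Total: $102,514.50 + $3,038.00 = $105,552.50

$105,552.50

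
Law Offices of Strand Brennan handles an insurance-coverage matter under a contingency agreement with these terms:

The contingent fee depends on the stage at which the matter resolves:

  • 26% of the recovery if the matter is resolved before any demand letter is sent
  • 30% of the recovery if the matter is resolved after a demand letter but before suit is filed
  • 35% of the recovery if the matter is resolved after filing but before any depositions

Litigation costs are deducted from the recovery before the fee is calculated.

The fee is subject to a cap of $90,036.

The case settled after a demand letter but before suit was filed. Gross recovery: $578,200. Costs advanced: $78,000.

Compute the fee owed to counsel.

Fee base (net of costs): $578,200 − $78,000 = $500,200
The matter settled after a demand letter but before suit was filed, so the 30% rate applies.
$500,200 × 30% = $150,060.00
$150,060.00 exceeds the $90,036 cap, so the fee is capped at $90,036.00.

$90,036.00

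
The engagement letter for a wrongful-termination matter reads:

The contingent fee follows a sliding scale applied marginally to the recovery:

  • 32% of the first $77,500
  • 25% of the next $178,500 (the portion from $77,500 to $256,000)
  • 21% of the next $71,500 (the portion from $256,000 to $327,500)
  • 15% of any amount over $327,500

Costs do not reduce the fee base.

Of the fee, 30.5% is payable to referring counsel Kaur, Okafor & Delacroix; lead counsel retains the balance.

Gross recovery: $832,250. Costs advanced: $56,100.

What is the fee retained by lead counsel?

Fee base is the gross recovery, $832,250; costs are reimbursed separately.
First $77,500 at 32% = $24,800.00
Next $178,500 at 25% = $44,625.00
Next $71,500 at 21% = $15,015.00
Remaining $504,750 at 15% = $75,712.50
Fee: $24,800.00 + $44,625.00 + $15,015.00 + $75,712.50 = $160,152.50
Referral share: 30.5% of $160,152.50 = $48,846.51; lead counsel retains $160,152.50 − $48,846.51 = $111,305.99.

$111,305.99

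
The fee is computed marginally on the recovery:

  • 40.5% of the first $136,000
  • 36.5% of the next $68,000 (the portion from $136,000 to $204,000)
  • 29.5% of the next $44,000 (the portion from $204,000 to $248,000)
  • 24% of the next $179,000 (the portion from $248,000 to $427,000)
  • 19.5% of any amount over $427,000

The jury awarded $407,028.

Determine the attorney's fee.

First $136,000 at 40.5% = $55,080.00
Next $68,000 at 36.5% = $24,820.00
Next $44,000 at 29.5% = $12,980.00
Remaining $159,028 at 24% = $38,166.72
Fee: $55,080.00 + $24,820.00 + $12,980.00 + $38,166.72 = $131,046.72

$131,046.72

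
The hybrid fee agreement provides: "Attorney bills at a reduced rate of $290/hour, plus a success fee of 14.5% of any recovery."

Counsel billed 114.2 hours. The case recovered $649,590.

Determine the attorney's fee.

$127,308.55

Hourly: 114.2 × $290 = $33,118.00
Success fee: 14.5% of $649,590 = $94,190.55
Total: $33,118.00 + $94,190.55 = $127,308.55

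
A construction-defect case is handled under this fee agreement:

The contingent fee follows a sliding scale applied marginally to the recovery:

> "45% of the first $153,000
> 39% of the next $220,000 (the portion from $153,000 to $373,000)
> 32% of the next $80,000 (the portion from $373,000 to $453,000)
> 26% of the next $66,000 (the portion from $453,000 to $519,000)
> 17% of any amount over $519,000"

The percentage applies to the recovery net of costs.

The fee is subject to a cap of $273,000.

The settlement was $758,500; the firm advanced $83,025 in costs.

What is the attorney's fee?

$224,010.75

Fee base (net of costs): $758,500 − $83,025 = $675,475
First $153,000 at 45% = $68,850.00
Next $220,000 at 39% = $85,800.00
Next $80,000 at 32% = $25,600.00
Next $66,000 at 26% = $17,160.00
Remaining $156,475 at 17% = $26,600.75
Fee: $68,850.00 + $85,800.00 + $25,600.00 + $17,160.00 + $26,600.75 = $224,010.75
$224,010.75 is under the $273,000 cap.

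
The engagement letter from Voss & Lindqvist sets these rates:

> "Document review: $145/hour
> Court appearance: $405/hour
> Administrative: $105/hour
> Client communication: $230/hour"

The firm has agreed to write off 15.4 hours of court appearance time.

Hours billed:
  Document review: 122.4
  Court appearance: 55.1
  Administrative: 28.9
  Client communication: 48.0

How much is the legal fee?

Document review: 122.4 × $145 = $17,748.00
Court appearance: 55.1 × $405 = $22,315.50
Administrative: 28.9 × $105 = $3,034.50
Client communication: 48.0 × $230 = $11,040.00
Subtotal: $54,138.00
Write-off: 15.4 × $405 = $6,237.00
Total: $54,138.00 − $6,237.00 = $47,901.00

$47,901.00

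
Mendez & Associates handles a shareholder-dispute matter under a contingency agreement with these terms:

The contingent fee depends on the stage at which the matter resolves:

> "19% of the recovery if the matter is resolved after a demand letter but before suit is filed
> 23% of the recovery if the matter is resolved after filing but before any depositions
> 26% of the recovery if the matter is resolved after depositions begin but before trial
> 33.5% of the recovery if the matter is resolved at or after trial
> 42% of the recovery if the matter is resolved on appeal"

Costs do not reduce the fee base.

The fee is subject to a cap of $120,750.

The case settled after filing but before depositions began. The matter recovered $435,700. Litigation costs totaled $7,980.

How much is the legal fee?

$100,211.00

Fee base is the gross recovery, $435,700; costs are reimbursed separately.
The matter settled after filing but before depositions began, so the 23% rate applies.
$435,700 × 23% = $100,211.00
$100,211.00 is under the $120,750 cap.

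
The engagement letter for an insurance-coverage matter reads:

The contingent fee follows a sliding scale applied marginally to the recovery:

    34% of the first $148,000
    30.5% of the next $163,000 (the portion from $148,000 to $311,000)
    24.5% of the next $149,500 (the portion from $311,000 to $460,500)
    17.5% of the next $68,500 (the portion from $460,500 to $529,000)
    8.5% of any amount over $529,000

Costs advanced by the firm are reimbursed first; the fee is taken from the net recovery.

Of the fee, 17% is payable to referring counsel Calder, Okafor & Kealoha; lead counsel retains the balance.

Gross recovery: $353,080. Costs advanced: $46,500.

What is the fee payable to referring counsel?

$16,776.77

Fee base (net of costs): $353,080 − $46,500 = $306,580
First $148,000 at 34% = $50,320.00
Remaining $158,580 at 30.5% = $48,366.90
Fee: $50,320.00 + $48,366.90 = $98,686.90
Referral share: 17% of $98,686.90 = $16,776.77; lead counsel retains $98,686.90 − $16,776.77 = $81,910.13.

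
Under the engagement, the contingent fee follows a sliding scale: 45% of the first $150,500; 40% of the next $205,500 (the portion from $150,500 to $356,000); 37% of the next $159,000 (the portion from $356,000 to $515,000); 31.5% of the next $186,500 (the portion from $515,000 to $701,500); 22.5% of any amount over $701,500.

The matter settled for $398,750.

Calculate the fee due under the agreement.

$165,742.50

First $150,500 at 45% = $67,725.00
Next $205,500 at 40% = $82,200.00
Remaining $42,750 at 37% = $15,817.50
Fee: $67,725.00 + $82,200.00 + $15,817.50 = $165,742.50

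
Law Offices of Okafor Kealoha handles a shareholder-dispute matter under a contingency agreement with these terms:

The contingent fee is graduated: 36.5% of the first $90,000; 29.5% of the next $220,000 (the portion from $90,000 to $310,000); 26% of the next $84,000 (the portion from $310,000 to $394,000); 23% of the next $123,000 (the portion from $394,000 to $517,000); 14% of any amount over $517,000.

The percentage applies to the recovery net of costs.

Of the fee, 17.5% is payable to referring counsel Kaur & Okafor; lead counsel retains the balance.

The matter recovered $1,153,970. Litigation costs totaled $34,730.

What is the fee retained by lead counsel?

Fee base (net of costs): $1,153,970 − $34,730 = $1,119,240
First $90,000 at 36.5% = $32,850.00
Next $220,000 at 29.5% = $64,900.00
Next $84,000 at 26% = $21,840.00
Next $123,000 at 23% = $28,290.00
Remaining $602,240 at 14% = $84,313.60
Fee: $32,850.00 + $64,900.00 + $21,840.00 + $28,290.00 + $84,313.60 = $232,193.60
Referral share: 17.5% of $232,193.60 = $40,633.88; lead counsel retains $232,193.60 − $40,633.88 = $191,559.72.

$191,559.72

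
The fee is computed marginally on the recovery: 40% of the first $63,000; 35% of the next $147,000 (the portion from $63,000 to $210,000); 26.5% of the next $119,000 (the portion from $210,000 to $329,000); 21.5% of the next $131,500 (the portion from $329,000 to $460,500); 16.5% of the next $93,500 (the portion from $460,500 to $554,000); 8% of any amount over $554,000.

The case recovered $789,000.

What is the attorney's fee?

$170,685.00

First $63,000 at 40% = $25,200.00
Next $147,000 at 35% = $51,450.00
Next $119,000 at 26.5% = $31,535.00
Next $131,500 at 21.5% = $28,272.50
Next $93,500 at 16.5% = $15,427.50
Remaining $235,000 at 8% = $18,800.00
Fee: $25,200.00 + $51,450.00 + $31,535.00 + $28,272.50 + $15,427.50 + $18,800.00 = $170,685.00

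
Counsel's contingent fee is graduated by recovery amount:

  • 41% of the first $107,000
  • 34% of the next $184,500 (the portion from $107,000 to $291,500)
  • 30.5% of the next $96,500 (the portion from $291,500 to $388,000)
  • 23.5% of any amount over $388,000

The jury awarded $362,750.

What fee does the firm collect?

$128,331.25

First $107,000 at 41% = $43,870.00
Next $184,500 at 34% = $62,730.00
Remaining $71,250 at 30.5% = $21,731.25
Fee: $43,870.00 + $62,730.00 + $21,731.25 = $128,331.25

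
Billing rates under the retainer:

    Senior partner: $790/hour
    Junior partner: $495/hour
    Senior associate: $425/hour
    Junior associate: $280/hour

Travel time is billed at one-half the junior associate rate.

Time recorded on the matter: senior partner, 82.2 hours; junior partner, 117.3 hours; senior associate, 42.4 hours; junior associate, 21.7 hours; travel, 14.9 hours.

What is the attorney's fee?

Senior partner: 82.2 × $790 = $64,938.00
Junior partner: 117.3 × $495 = $58,063.50
Senior associate: 42.4 × $425 = $18,020.00
Junior associate: 21.7 × $280 = $6,076.00
Subtotal: $64,938.00 + $58,063.50 + $18,020.00 + $6,076.00 = $147,097.50
Travel: 14.9 × ($280 ÷ 2) = 14.9 × $140.00 = $2,086.00
Total: $147,097.50 + $2,086.00 = $149,183.50

$149,183.50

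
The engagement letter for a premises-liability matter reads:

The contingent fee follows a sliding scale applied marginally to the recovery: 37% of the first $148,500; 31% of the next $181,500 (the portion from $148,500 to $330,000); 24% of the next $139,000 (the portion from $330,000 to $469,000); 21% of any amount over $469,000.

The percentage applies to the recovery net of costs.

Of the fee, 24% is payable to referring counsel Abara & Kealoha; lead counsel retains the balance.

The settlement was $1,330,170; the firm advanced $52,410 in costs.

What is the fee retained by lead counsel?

Fee base (net of costs): $1,330,170 − $52,410 = $1,277,760
First $148,500 at 37% = $54,945.00
Next $181,500 at 31% = $56,265.00
Next $139,000 at 24% = $33,360.00
Remaining $808,760 at 21% = $169,839.60
Fee: $54,945.00 + $56,265.00 + $33,360.00 + $169,839.60 = $314,409.60
Referral share: 24% of $314,409.60 = $75,458.30; lead counsel retains $314,409.60 − $75,458.30 = $238,951.30.

$238,951.30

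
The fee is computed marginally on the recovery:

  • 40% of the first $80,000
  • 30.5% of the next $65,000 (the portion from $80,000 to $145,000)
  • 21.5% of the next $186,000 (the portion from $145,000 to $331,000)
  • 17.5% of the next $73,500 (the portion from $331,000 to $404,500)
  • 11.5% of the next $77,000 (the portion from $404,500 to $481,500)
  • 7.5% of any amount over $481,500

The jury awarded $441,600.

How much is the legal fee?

First $80,000 at 40% = $32,000.00
Next $65,000 at 30.5% = $19,825.00
Next $186,000 at 21.5% = $39,990.00
Next $73,500 at 17.5% = $12,862.50
Remaining $37,100 at 11.5% = $4,266.50
Fee: $32,000.00 + $19,825.00 + $39,990.00 + $12,862.50 + $4,266.50 = $108,944.00

$108,944.00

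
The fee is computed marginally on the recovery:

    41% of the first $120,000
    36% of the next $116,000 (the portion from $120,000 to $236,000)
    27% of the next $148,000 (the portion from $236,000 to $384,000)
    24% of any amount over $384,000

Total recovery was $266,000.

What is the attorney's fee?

$99,060.00

First $120,000 at 41% = $49,200.00
Next $116,000 at 36% = $41,760.00
Remaining $30,000 at 27% = $8,100.00
Fee: $49,200.00 + $41,760.00 + $8,100.00 = $99,060.00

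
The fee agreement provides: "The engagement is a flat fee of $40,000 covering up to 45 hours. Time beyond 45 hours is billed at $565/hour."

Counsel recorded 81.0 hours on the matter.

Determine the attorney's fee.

$60,340.00

Flat fee: $40,000.00
Excess hours: 81.0 − 45 = 36.0
Overrun: 36.0 × $565 = $20,340.00
Total: $40,000.00 + $20,340.00 = $60,340.00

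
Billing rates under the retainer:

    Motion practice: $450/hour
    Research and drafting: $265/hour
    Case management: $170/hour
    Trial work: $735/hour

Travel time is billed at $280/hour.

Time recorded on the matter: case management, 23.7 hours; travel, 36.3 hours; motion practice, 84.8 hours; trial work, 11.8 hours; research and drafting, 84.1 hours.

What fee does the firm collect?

Motion practice: 84.8 × $450 = $38,160.00
Research and drafting: 84.1 × $265 = $22,286.50
Case management: 23.7 × $170 = $4,029.00
Trial work: 11.8 × $735 = $8,673.00
Subtotal: $38,160.00 + $22,286.50 + $4,029.00 + $8,673.00 = $73,148.50
Travel: 36.3 × $280 = $10,164.00
Total: $73,148.50 + $10,164.00 = $83,312.50

$83,312.50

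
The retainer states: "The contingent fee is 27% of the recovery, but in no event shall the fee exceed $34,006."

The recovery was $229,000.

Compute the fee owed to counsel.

$34,006.00

27% of $229,000 = $61,830.00
That exceeds the $34,006 cap, so the fee is capped at $34,006.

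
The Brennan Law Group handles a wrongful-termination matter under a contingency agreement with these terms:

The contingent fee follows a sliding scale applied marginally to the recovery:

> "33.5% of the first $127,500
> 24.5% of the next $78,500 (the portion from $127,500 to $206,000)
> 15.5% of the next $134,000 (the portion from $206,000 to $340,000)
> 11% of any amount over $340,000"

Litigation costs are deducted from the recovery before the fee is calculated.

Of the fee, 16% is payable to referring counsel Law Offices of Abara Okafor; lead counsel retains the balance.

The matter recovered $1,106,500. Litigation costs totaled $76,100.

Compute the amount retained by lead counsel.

Fee base (net of costs): $1,106,500 − $76,100 = $1,030,400
First $127,500 at 33.5% = $42,712.50
Next $78,500 at 24.5% = $19,232.50
Next $134,000 at 15.5% = $20,770.00
Remaining $690,400 at 11% = $75,944.00
Fee: $42,712.50 + $19,232.50 + $20,770.00 + $75,944.00 = $158,659.00
Referral share: 16% of $158,659.00 = $25,385.44; lead counsel retains $158,659.00 − $25,385.44 = $133,273.56.

$133,273.56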